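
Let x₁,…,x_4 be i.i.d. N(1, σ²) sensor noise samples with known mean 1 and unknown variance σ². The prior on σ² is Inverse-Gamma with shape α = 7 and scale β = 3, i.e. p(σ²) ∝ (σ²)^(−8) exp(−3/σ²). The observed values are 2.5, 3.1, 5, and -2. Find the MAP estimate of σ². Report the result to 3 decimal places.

σ̂²_MAP = 1.883

Sum of squared deviations about the known mean: SS = (2.5−1)² + (3.1−1)² + (5−1)² + (-2−1)² = 31.66.
The Normal likelihood contributes (σ²)^(−n/2) exp(−SS/(2σ²)), so the posterior is Inverse-Gamma(α + n/2, β + SS/2) = Inverse-Gamma(9, 18.83).
The mode of Inverse-Gamma(a, b) is b/(a+1) = 18.83/10 ≈ 1.883.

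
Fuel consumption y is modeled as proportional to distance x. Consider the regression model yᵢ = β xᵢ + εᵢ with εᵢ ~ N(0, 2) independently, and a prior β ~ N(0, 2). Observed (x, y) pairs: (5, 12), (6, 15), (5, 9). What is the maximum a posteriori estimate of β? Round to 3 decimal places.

log p(β | y) = −Σ(yᵢ − βxᵢ)²/(2·2) − β²/(2·2) + const.
Setting the derivative to zero: Σxᵢ(yᵢ − βxᵢ)/2 − β/2 = 0, so β = Σxᵢyᵢ / (Σxᵢ² + σ²/τ²).
Σxᵢyᵢ = 5·12 + 6·15 + 5·9 = 195; Σxᵢ² = 86; σ²/τ² = 1.
β̂_MAP = 195 / (86 + 1) = 195/87 ≈ 2.241.

β̂_MAP = 2.241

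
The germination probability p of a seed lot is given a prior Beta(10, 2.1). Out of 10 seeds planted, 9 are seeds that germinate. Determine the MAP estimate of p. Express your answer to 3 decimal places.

p̂_MAP = 0.896

Prior: Beta(10, 2.1).
Data: 9 successes in 10 trials. The binomial likelihood contributes p^9(1−p)^1, so the posterior is Beta(10+9, 2.1+1) = Beta(19, 3.1).
For Beta(a, b) with a, b > 1 the mode is (a−1)/(a+b−2) = 18/20.1 ≈ 0.896.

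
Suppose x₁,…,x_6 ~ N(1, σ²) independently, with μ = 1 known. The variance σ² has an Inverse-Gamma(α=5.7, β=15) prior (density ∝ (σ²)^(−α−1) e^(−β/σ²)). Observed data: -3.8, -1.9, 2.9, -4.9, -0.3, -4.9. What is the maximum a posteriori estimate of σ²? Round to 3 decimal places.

Sum of squared deviations about the known mean: SS = (-3.8−1)² + (-1.9−1)² + (2.9−1)² + (-4.9−1)² + (-0.3−1)² + (-4.9−1)² = 106.37.
The Normal likelihood contributes (σ²)^(−n/2) exp(−SS/(2σ²)), so the posterior is Inverse-Gamma(α + n/2, β + SS/2) = Inverse-Gamma(8.7, 68.185).
The mode of Inverse-Gamma(a, b) is b/(a+1) = 68.185/9.7 ≈ 7.029.

σ̂²_MAP = 7.029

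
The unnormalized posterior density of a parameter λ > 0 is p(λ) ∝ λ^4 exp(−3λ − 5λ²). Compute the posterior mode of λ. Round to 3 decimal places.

λ̂_MAP = 0.500

ℓ'(λ) = 4/λ − 3 − 10λ. Setting this to zero and multiplying by λ: 10λ² + 3λ − 4 = 0.
λ = (−3 + √(3² + 4·10·4)) / (2·10) = (−3 + √169) / 20 = (−3 + 13)/20 = 1/2.
ℓ''(λ) = −4/λ² − 10 < 0, confirming a maximum.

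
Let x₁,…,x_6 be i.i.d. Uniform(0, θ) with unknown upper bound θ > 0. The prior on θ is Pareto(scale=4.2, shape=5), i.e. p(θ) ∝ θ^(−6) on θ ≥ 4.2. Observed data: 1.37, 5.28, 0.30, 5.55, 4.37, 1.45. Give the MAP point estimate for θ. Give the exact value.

θ̂_MAP = 5.55

The Uniform(0, θ) likelihood is θ^(−n) for θ ≥ max(xᵢ), zero otherwise. Here max(xᵢ) = 5.55.
Posterior ∝ θ^(−6) · θ^(−6) = θ^(−12) on θ ≥ max(4.2, 5.55) = 5.55.
This density is strictly decreasing in θ, so the posterior mode lies at the lower boundary of the support.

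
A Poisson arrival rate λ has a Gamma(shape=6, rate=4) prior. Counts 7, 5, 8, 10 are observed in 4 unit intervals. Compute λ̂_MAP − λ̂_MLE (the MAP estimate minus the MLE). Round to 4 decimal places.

Σxᵢ = 30. Posterior is Gamma(36, 8); MAP = (36−1)/8 = 35/8 ≈ 4.37500.
MLE = x̄ = 30/4 ≈ 7.50000.
Difference = 35/8 − 30/4 = -25/8 ≈ -3.1250.

MAP − MLE = -3.1250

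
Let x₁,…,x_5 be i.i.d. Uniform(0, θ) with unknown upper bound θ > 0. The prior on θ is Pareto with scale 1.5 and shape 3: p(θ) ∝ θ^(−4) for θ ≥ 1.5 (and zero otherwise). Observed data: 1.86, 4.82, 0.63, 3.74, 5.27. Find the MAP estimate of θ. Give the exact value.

θ̂_MAP = 5.27

The Uniform(0, θ) likelihood is θ^(−n) for θ ≥ max(xᵢ), zero otherwise. Here max(xᵢ) = 5.27.
Posterior ∝ θ^(−4) · θ^(−5) = θ^(−9) on θ ≥ max(1.5, 5.27) = 5.27.
This density is strictly decreasing in θ, so the posterior mode lies at the lower boundary of the support.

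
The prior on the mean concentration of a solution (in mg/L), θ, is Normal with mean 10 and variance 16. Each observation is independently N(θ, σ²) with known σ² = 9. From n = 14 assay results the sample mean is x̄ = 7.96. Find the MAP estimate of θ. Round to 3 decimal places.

n = 14, x̄ = 7.96.
For a Normal prior and Normal likelihood with known variance, the posterior is Normal; its mode equals its mean, the precision-weighted average.
Prior precision 1/σ₀² = 1/16 = 0.0625; data precision n/σ² = 14/9.
θ̂ = (0.0625·10 + (14/9)·7.96) / (0.0625 + 14/9) = (23413/1800)/(233/144) = 46826/5825 ≈ 8.039.

θ̂_MAP = 8.039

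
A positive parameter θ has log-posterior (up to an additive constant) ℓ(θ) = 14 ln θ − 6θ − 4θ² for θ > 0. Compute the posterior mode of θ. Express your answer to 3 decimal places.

θ̂_MAP = 1.000

ℓ'(θ) = 14/θ − 6 − 8θ. Setting this to zero and multiplying by θ: 8θ² + 6θ − 14 = 0.
θ = (−6 + √(6² + 4·8·14)) / (2·8) = (−6 + √484) / 16 = (−6 + 22)/16 = 1.
ℓ''(θ) = −14/θ² − 8 < 0, confirming a maximum.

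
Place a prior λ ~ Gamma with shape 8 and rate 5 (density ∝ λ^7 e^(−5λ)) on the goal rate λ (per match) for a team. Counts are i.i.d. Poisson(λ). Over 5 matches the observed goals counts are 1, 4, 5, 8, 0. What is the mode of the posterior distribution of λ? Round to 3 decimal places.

Σxᵢ = 1+4+5+8+0 = 18, with n = 5.
Posterior ∝ λ^7e^(−5λ) · λ^18e^(−5λ) = λ^25e^(−10λ), i.e. Gamma(shape=26, rate=10).
The mode of a Gamma(a, b) with a ≥ 1 (shape–rate) is (a−1)/b = 25/10 ≈ 2.500.

λ̂_MAP = 2.500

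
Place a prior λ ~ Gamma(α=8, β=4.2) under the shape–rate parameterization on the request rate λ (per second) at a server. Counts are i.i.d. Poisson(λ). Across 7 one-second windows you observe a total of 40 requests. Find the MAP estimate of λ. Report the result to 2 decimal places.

Σxᵢ = 40, n = 7.
Posterior ∝ λ^7e^(−4.2λ) · λ^40e^(−7λ) = λ^47e^(−11.2λ), i.e. Gamma(shape=48, rate=11.2).
The mode of a Gamma(a, b) with a ≥ 1 (shape–rate) is (a−1)/b = 47/11.2 ≈ 4.20.

λ̂_MAP = 4.20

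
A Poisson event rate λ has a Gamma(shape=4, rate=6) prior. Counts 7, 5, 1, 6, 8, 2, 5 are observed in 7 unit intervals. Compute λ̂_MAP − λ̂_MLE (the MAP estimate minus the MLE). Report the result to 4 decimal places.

MAP − MLE = -2.0110

Σxᵢ = 34. Posterior is Gamma(38, 13); MAP = (38−1)/13 = 37/13 ≈ 2.84615.
MLE = x̄ = 34/7 ≈ 4.85714.
Difference = 37/13 − 34/7 = -183/91 ≈ -2.0110.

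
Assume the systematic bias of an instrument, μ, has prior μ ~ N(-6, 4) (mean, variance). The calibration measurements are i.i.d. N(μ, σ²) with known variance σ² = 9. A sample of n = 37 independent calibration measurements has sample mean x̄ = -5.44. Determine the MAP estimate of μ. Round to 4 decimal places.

n = 37, x̄ = -5.44.
For a Normal prior and Normal likelihood with known variance, the posterior is Normal; its mode equals its mean, the precision-weighted average.
Prior precision 1/σ₀² = 1/4 = 0.25; data precision n/σ² = 37/9.
μ̂ = (0.25·(-6) + (37/9)·(-5.44)) / (0.25 + 37/9) = (-10739/450)/(157/36) = -21478/3925 ≈ -5.4721.

μ̂_MAP = -5.4721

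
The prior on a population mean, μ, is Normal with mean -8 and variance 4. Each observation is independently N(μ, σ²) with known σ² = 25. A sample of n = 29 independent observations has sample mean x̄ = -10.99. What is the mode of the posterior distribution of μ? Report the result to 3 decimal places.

n = 29, x̄ = -10.99.
For a Normal prior and Normal likelihood with known variance, the posterior is Normal; its mode equals its mean, the precision-weighted average.
Prior precision 1/σ₀² = 1/4 = 0.25; data precision n/σ² = 29/25 = 1.16.
μ̂ = (0.25·(-8) + 1.16·(-10.99)) / (0.25 + 1.16) = (-14.7484)/1.41 = -36871/3525 ≈ -10.460.

μ̂_MAP = -10.460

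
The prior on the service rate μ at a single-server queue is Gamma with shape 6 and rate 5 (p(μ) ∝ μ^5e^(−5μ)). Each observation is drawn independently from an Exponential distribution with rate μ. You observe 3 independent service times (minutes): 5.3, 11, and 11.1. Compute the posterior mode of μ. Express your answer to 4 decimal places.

μ̂_MAP = 0.2469

The Exponential(rate=μ) likelihood is ∝ μ^n e^(−μΣtᵢ). Here n = 3 and Σtᵢ = 5.3 + 11 + 11.1 = 27.4.
Posterior ∝ μ^5e^(−5μ) · μ^3e^(−27.4μ) = μ^8e^(−32.4μ), i.e. Gamma(9, 32.4).
Mode = (a−1)/b = 8/32.4 ≈ 0.2469.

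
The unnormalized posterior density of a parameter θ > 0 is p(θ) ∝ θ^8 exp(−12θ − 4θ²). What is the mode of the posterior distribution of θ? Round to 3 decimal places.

ℓ'(θ) = 8/θ − 12 − 8θ. Setting this to zero and multiplying by θ: 8θ² + 12θ − 8 = 0.
θ = (−12 + √(12² + 4·8·8)) / (2·8) = (−12 + √400) / 16 = (−12 + 20)/16 = 1/2.
ℓ''(θ) = −8/θ² − 8 < 0, confirming a maximum.

θ̂_MAP = 0.500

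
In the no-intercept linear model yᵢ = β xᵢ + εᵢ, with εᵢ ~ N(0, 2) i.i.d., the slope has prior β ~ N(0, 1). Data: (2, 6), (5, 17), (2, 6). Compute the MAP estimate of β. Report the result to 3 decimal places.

log p(β | y) = −Σ(yᵢ − βxᵢ)²/(2·2) − β²/(2·1) + const.
Setting the derivative to zero: Σxᵢ(yᵢ − βxᵢ)/2 − β/1 = 0, so β = Σxᵢyᵢ / (Σxᵢ² + σ²/τ²).
Σxᵢyᵢ = 2·6 + 5·17 + 2·6 = 109; Σxᵢ² = 33; σ²/τ² = 2.
β̂_MAP = 109 / (33 + 2) = 109/35 ≈ 3.114.

β̂_MAP = 3.114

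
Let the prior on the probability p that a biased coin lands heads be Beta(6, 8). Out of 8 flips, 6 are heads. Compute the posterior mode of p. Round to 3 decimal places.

Prior: Beta(6, 8).
Data: 6 successes in 8 trials. The binomial likelihood contributes p^6(1−p)^2, so the posterior is Beta(6+6, 8+2) = Beta(12, 10).
For Beta(a, b) with a, b > 1 the mode is (a−1)/(a+b−2) = 11/20 ≈ 0.550.

p̂_MAP = 0.550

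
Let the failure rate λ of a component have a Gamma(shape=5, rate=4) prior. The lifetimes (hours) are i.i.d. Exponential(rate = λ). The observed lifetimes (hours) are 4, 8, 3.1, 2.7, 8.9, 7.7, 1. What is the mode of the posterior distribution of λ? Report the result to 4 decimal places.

The Exponential(rate=λ) likelihood is ∝ λ^n e^(−λΣtᵢ). Here n = 7 and Σtᵢ = 4 + 8 + 3.1 + 2.7 + 8.9 + 7.7 + 1 = 35.4.
Posterior ∝ λ^4e^(−4λ) · λ^7e^(−35.4λ) = λ^11e^(−39.4λ), i.e. Gamma(12, 39.4).
Mode = (a−1)/b = 11/39.4 ≈ 0.2792.

λ̂_MAP = 0.2792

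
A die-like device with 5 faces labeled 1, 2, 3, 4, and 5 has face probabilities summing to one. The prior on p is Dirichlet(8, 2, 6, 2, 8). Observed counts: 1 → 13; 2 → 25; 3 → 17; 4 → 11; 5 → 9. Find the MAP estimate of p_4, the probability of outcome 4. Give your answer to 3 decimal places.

MAP estimate: 0.125

The posterior is Dirichlet(αᵢ + nᵢ) = Dirichlet(21, 27, 23, 13, 17).
For a Dirichlet(a₁,…,a_K) with all aᵢ > 1, the mode has j-th component (aⱼ − 1)/(Σaᵢ − K).
Here Σaᵢ = 101 and K = 5, so p_4 = (13 − 1)/(101 − 5) = 12/96 ≈ 0.125.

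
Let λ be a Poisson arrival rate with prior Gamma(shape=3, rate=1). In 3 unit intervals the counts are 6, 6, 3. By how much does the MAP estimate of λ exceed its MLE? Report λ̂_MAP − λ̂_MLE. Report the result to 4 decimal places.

MAP − MLE = -0.7500

Σxᵢ = 15. Posterior is Gamma(18, 4); MAP = (18−1)/4 = 17/4 ≈ 4.25000.
MLE = x̄ = 15/3 ≈ 5.00000.
Difference = 17/4 − 15/3 = -3/4 ≈ -0.7500.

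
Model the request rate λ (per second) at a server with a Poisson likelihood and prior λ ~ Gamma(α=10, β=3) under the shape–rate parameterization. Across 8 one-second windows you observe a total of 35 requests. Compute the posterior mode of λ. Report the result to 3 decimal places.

λ̂_MAP = 4.000

Σxᵢ = 35, n = 8.
Posterior ∝ λ^9e^(−3λ) · λ^35e^(−8λ) = λ^44e^(−11λ), i.e. Gamma(shape=45, rate=11).
The mode of a Gamma(a, b) with a ≥ 1 (shape–rate) is (a−1)/b = 44/11 ≈ 4.000.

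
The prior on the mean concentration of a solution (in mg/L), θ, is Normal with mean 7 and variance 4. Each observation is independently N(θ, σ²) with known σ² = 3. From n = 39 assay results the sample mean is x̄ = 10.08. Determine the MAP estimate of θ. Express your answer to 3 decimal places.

θ̂_MAP = 10.022

n = 39, x̄ = 10.08.
For a Normal prior and Normal likelihood with known variance, the posterior is Normal; its mode equals its mean, the precision-weighted average.
Prior precision 1/σ₀² = 1/4 = 0.25; data precision n/σ² = 39/3 = 13.
θ̂ = (0.25·7 + 13·10.08) / (0.25 + 13) = 132.79/13.25 = 13279/1325 ≈ 10.022.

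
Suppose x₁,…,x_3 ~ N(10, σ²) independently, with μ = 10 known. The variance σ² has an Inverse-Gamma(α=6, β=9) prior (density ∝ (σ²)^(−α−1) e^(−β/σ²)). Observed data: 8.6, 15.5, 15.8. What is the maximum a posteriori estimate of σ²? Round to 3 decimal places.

Sum of squared deviations about the known mean: SS = (8.6−10)² + (15.5−10)² + (15.8−10)² = 65.85.
The Normal likelihood contributes (σ²)^(−n/2) exp(−SS/(2σ²)), so the posterior is Inverse-Gamma(α + n/2, β + SS/2) = Inverse-Gamma(7.5, 41.925).
The mode of Inverse-Gamma(a, b) is b/(a+1) = 41.925/8.5 ≈ 4.932.

σ̂²_MAP = 4.932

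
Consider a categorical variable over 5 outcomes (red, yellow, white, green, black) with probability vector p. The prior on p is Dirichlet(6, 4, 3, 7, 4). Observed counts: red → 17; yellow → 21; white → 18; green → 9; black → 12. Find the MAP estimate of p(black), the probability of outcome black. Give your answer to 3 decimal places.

MAP estimate of p(black) = 0.156

The posterior is Dirichlet(αᵢ + nᵢ) = Dirichlet(23, 25, 21, 16, 16).
For a Dirichlet(a₁,…,a_K) with all aᵢ > 1, the mode has j-th component (aⱼ − 1)/(Σaᵢ − K).
Here Σaᵢ = 101 and K = 5, so p(black) = (16 − 1)/(101 − 5) = 15/96 ≈ 0.156.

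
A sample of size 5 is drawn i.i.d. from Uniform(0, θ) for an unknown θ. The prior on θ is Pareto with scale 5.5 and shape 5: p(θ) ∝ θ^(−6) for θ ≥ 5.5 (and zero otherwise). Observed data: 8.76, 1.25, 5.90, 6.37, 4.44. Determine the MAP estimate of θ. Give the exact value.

The Uniform(0, θ) likelihood is θ^(−n) for θ ≥ max(xᵢ), zero otherwise. Here max(xᵢ) = 8.76.
Posterior ∝ θ^(−6) · θ^(−5) = θ^(−11) on θ ≥ max(5.5, 8.76) = 8.76.
This density is strictly decreasing in θ, so the posterior mode lies at the lower boundary of the support.

θ̂_MAP = 8.76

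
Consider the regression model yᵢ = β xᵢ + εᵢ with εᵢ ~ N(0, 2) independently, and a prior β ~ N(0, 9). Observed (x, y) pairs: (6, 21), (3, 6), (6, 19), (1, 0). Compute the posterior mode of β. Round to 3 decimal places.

log p(β | y) = −Σ(yᵢ − βxᵢ)²/(2·2) − β²/(2·9) + const.
Setting the derivative to zero: Σxᵢ(yᵢ − βxᵢ)/2 − β/9 = 0, so β = Σxᵢyᵢ / (Σxᵢ² + σ²/τ²).
Σxᵢyᵢ = 6·21 + 3·6 + 6·19 + 1·0 = 258; Σxᵢ² = 82; σ²/τ² = 2/9.
β̂_MAP = 258 / (82 + 2/9) = 258/(740/9) = 1161/370 ≈ 3.138.

β̂_MAP = 3.138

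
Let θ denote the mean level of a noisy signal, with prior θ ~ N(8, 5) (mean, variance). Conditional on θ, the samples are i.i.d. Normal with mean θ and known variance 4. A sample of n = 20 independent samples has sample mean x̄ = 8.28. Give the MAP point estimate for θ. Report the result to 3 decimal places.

θ̂_MAP = 8.269

n = 20, x̄ = 8.28.
For a Normal prior and Normal likelihood with known variance, the posterior is Normal; its mode equals its mean, the precision-weighted average.
Prior precision 1/σ₀² = 1/5 = 0.2; data precision n/σ² = 20/4 = 5.
θ̂ = (0.2·8 + 5·8.28) / (0.2 + 5) = 43/5.2 = 215/26 ≈ 8.269.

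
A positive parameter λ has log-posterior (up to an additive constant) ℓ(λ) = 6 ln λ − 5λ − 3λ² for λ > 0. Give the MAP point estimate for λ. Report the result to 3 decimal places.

ℓ'(λ) = 6/λ − 5 − 6λ. Setting this to zero and multiplying by λ: 6λ² + 5λ − 6 = 0.
λ = (−5 + √(5² + 4·6·6)) / (2·6) = (−5 + √169) / 12 = (−5 + 13)/12 = 2/3.
ℓ''(λ) = −6/λ² − 6 < 0, confirming a maximum.

λ̂_MAP = 0.667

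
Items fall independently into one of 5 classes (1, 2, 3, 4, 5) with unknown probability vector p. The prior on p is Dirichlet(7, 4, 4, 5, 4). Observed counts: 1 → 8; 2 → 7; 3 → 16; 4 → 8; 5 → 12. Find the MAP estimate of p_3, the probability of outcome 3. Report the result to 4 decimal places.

The posterior is Dirichlet(αᵢ + nᵢ) = Dirichlet(15, 11, 20, 13, 16).
For a Dirichlet(a₁,…,a_K) with all aᵢ > 1, the mode has j-th component (aⱼ − 1)/(Σaᵢ − K).
Here Σaᵢ = 75 and K = 5, so p_3 = (20 − 1)/(75 − 5) = 19/70 ≈ 0.2714.

MAP estimate: 0.2714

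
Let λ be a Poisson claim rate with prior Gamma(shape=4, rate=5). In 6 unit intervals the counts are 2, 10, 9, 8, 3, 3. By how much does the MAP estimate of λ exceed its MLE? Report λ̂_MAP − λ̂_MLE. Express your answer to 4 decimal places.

Σxᵢ = 35. Posterior is Gamma(39, 11); MAP = (39−1)/11 = 38/11 ≈ 3.45455.
MLE = x̄ = 35/6 ≈ 5.83333.
Difference = 38/11 − 35/6 = -157/66 ≈ -2.3788.

MAP − MLE = -2.3788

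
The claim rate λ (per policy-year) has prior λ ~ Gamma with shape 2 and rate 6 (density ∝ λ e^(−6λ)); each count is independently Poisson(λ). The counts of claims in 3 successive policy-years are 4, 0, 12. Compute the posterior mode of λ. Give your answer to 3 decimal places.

λ̂_MAP = 1.889

Σxᵢ = 4+0+12 = 16, with n = 3.
Posterior ∝ λe^(−6λ) · λ^16e^(−3λ) = λ^17e^(−9λ), i.e. Gamma(shape=18, rate=9).
The mode of a Gamma(a, b) with a ≥ 1 (shape–rate) is (a−1)/b = 17/9 ≈ 1.889.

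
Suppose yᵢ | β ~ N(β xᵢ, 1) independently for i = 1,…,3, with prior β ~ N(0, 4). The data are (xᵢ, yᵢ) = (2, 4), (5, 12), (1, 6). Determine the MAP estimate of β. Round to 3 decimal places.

log p(β | y) = −Σ(yᵢ − βxᵢ)²/(2·1) − β²/(2·4) + const.
Setting the derivative to zero: Σxᵢ(yᵢ − βxᵢ)/1 − β/4 = 0, so β = Σxᵢyᵢ / (Σxᵢ² + σ²/τ²).
Σxᵢyᵢ = 2·4 + 5·12 + 1·6 = 74; Σxᵢ² = 30; σ²/τ² = 0.25.
β̂_MAP = 74 / (30 + 0.25) = 74/30.25 ≈ 2.446.

β̂_MAP = 2.446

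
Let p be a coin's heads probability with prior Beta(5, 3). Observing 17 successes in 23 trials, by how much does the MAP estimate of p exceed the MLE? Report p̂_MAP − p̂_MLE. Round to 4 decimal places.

Posterior is Beta(22, 9); MAP = (22−1)/(31−2) = 21/29 ≈ 0.72414.
MLE ignores the prior: p̂_MLE = k/n = 17/23 ≈ 0.73913.
Difference = 21/29 − 17/23 = -10/667 ≈ -0.0150.

MAP − MLE = -0.0150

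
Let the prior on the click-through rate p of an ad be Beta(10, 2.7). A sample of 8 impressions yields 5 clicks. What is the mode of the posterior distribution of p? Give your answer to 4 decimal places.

Prior: Beta(10, 2.7).
Data: 5 successes in 8 trials. The binomial likelihood contributes p^5(1−p)^3, so the posterior is Beta(10+5, 2.7+3) = Beta(15, 5.7).
For Beta(a, b) with a, b > 1 the mode is (a−1)/(a+b−2) = 14/18.7 ≈ 0.7487.

p̂_MAP = 0.7487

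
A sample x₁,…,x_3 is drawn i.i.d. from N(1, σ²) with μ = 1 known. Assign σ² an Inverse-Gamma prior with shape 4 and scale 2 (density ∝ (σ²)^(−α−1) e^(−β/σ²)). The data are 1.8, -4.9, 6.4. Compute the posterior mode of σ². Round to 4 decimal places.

σ̂²_MAP = 5.2777

Sum of squared deviations about the known mean: SS = (1.8−1)² + (-4.9−1)² + (6.4−1)² = 64.61.
The Normal likelihood contributes (σ²)^(−n/2) exp(−SS/(2σ²)), so the posterior is Inverse-Gamma(α + n/2, β + SS/2) = Inverse-Gamma(5.5, 34.305).
The mode of Inverse-Gamma(a, b) is b/(a+1) = 34.305/6.5 ≈ 5.2777.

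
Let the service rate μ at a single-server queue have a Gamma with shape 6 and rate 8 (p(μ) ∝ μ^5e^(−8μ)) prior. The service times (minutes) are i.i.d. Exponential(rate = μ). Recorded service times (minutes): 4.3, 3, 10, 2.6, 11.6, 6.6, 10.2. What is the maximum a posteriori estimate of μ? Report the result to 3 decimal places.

The Exponential(rate=μ) likelihood is ∝ μ^n e^(−μΣtᵢ). Here n = 7 and Σtᵢ = 4.3 + 3 + 10 + 2.6 + 11.6 + 6.6 + 10.2 = 48.3.
Posterior ∝ μ^5e^(−8μ) · μ^7e^(−48.3μ) = μ^12e^(−56.3μ), i.e. Gamma(13, 56.3).
Mode = (a−1)/b = 12/56.3 ≈ 0.213.

μ̂_MAP = 0.213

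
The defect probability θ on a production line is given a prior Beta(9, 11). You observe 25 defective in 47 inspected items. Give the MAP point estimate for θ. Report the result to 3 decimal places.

θ̂_MAP = 0.508

Prior: Beta(9, 11).
Data: 25 successes in 47 trials. The binomial likelihood contributes θ^25(1−θ)^22, so the posterior is Beta(9+25, 11+22) = Beta(34, 33).
For Beta(a, b) with a, b > 1 the mode is (a−1)/(a+b−2) = 33/65 ≈ 0.508.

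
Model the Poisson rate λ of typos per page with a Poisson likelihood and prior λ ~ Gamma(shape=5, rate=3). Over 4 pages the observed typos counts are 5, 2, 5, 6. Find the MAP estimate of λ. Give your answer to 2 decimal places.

Σxᵢ = 5+2+5+6 = 18, with n = 4.
Posterior ∝ λ^4e^(−3λ) · λ^18e^(−4λ) = λ^22e^(−7λ), i.e. Gamma(shape=23, rate=7).
The mode of a Gamma(a, b) with a ≥ 1 (shape–rate) is (a−1)/b = 22/7 ≈ 3.14.

λ̂_MAP = 3.14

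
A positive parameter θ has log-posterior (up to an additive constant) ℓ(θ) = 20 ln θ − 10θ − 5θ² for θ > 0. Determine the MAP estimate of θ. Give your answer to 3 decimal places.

θ̂_MAP = 1.000

ℓ'(θ) = 20/θ − 10 − 10θ. Setting this to zero and multiplying by θ: 10θ² + 10θ − 20 = 0.
θ = (−10 + √(10² + 4·10·20)) / (2·10) = (−10 + √900) / 20 = (−10 + 30)/20 = 1.
ℓ''(θ) = −20/θ² − 10 < 0, confirming a maximum.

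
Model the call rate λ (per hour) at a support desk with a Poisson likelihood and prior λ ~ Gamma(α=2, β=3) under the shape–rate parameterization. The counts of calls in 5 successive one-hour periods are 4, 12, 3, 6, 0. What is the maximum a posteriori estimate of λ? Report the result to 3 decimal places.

λ̂_MAP = 3.250

Σxᵢ = 4+12+3+6+0 = 25, with n = 5.
Posterior ∝ λe^(−3λ) · λ^25e^(−5λ) = λ^26e^(−8λ), i.e. Gamma(shape=27, rate=8).
The mode of a Gamma(a, b) with a ≥ 1 (shape–rate) is (a−1)/b = 26/8 ≈ 3.250.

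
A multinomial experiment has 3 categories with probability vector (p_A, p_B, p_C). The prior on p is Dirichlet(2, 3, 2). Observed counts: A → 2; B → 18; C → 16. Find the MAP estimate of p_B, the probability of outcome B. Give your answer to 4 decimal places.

The posterior is Dirichlet(αᵢ + nᵢ) = Dirichlet(4, 21, 18).
For a Dirichlet(a₁,…,a_K) with all aᵢ > 1, the mode has j-th component (aⱼ − 1)/(Σaᵢ − K).
Here Σaᵢ = 43 and K = 3, so p_B = (21 − 1)/(43 − 3) = 20/40 ≈ 0.5000.

MAP estimate of p_B = 0.5000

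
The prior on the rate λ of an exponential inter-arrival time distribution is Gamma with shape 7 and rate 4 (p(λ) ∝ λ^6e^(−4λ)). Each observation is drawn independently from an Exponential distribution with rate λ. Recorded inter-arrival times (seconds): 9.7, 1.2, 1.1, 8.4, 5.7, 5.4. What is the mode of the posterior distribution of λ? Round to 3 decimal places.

The Exponential(rate=λ) likelihood is ∝ λ^n e^(−λΣtᵢ). Here n = 6 and Σtᵢ = 9.7 + 1.2 + 1.1 + 8.4 + 5.7 + 5.4 = 31.5.
Posterior ∝ λ^6e^(−4λ) · λ^6e^(−31.5λ) = λ^12e^(−35.5λ), i.e. Gamma(13, 35.5).
Mode = (a−1)/b = 12/35.5 ≈ 0.338.

λ̂_MAP = 0.338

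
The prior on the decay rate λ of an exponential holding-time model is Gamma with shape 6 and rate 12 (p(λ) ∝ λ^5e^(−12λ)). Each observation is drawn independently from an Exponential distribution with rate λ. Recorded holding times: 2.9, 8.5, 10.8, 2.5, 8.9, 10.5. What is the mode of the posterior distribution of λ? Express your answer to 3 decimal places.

λ̂_MAP = 0.196

The Exponential(rate=λ) likelihood is ∝ λ^n e^(−λΣtᵢ). Here n = 6 and Σtᵢ = 2.9 + 8.5 + 10.8 + 2.5 + 8.9 + 10.5 = 44.1.
Posterior ∝ λ^5e^(−12λ) · λ^6e^(−44.1λ) = λ^11e^(−56.1λ), i.e. Gamma(12, 56.1).
Mode = (a−1)/b = 11/56.1 ≈ 0.196.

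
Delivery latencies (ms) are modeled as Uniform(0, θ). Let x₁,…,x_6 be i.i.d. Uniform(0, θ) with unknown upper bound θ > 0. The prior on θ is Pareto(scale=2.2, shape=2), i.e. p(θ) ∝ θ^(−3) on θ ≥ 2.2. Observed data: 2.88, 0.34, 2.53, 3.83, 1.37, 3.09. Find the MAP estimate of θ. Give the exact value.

The Uniform(0, θ) likelihood is θ^(−n) for θ ≥ max(xᵢ), zero otherwise. Here max(xᵢ) = 3.83.
Posterior ∝ θ^(−3) · θ^(−6) = θ^(−9) on θ ≥ max(2.2, 3.83) = 3.83.
This density is strictly decreasing in θ, so the posterior mode lies at the lower boundary of the support.

θ̂_MAP = 3.83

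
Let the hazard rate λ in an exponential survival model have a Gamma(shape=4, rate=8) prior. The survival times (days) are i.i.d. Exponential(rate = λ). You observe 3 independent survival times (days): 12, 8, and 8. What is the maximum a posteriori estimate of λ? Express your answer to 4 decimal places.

The Exponential(rate=λ) likelihood is ∝ λ^n e^(−λΣtᵢ). Here n = 3 and Σtᵢ = 12 + 8 + 8 = 28.
Posterior ∝ λ^3e^(−8λ) · λ^3e^(−28λ) = λ^6e^(−36λ), i.e. Gamma(7, 36).
Mode = (a−1)/b = 6/36 ≈ 0.1667.

λ̂_MAP = 0.1667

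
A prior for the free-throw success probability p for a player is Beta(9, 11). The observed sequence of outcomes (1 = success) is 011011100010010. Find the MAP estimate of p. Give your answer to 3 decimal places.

Prior: Beta(9, 11).
Data: 7 successes in 15 trials (from the sequence). The binomial likelihood contributes p^7(1−p)^8, so the posterior is Beta(9+7, 11+8) = Beta(16, 19).
For Beta(a, b) with a, b > 1 the mode is (a−1)/(a+b−2) = 15/33 ≈ 0.455.

p̂_MAP = 0.455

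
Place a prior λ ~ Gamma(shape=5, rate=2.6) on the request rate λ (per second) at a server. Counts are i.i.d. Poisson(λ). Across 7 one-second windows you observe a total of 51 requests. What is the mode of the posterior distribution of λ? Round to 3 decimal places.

λ̂_MAP = 5.729

Σxᵢ = 51, n = 7.
Posterior ∝ λ^4e^(−2.6λ) · λ^51e^(−7λ) = λ^55e^(−9.6λ), i.e. Gamma(shape=56, rate=9.6).
The mode of a Gamma(a, b) with a ≥ 1 (shape–rate) is (a−1)/b = 55/9.6 ≈ 5.729.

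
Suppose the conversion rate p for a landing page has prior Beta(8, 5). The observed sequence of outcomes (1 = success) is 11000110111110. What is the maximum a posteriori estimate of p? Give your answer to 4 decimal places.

Prior: Beta(8, 5).
Data: 9 successes in 14 trials (from the sequence). The binomial likelihood contributes p^9(1−p)^5, so the posterior is Beta(8+9, 5+5) = Beta(17, 10).
For Beta(a, b) with a, b > 1 the mode is (a−1)/(a+b−2) = 16/25 ≈ 0.6400.

p̂_MAP = 0.6400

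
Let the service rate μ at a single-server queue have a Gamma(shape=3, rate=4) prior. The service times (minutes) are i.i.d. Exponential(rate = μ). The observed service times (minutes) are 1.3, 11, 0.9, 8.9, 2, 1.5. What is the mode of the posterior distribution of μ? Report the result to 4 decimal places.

The Exponential(rate=μ) likelihood is ∝ μ^n e^(−μΣtᵢ). Here n = 6 and Σtᵢ = 1.3 + 11 + 0.9 + 8.9 + 2 + 1.5 = 25.6.
Posterior ∝ μ^2e^(−4μ) · μ^6e^(−25.6μ) = μ^8e^(−29.6μ), i.e. Gamma(9, 29.6).
Mode = (a−1)/b = 8/29.6 ≈ 0.2703.

μ̂_MAP = 0.2703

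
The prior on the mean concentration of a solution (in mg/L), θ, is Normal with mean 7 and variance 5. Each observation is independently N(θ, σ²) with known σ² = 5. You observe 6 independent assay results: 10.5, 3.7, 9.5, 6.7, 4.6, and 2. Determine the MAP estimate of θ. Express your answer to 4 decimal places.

θ̂_MAP = 6.2857

n = 6; x̄ = (10.5 + 3.7 + 9.5 + 6.7 + 4.6 + 2)/6 = 37/6 = 37/6 ≈ 6.1667.
For a Normal prior and Normal likelihood with known variance, the posterior is Normal; its mode equals its mean, the precision-weighted average.
Prior precision 1/σ₀² = 1/5 = 0.2; data precision n/σ² = 6/5 = 1.2.
θ̂ = (0.2·7 + 1.2·(37/6)) / (0.2 + 1.2) = 8.8/1.4 = 44/7 ≈ 6.2857.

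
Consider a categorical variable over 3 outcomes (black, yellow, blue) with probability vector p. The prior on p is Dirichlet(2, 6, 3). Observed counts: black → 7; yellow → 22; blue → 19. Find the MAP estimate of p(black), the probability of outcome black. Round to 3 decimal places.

MAP estimate of p(black) = 0.143

The posterior is Dirichlet(αᵢ + nᵢ) = Dirichlet(9, 28, 22).
For a Dirichlet(a₁,…,a_K) with all aᵢ > 1, the mode has j-th component (aⱼ − 1)/(Σaᵢ − K).
Here Σaᵢ = 59 and K = 3, so p(black) = (9 − 1)/(59 − 3) = 8/56 ≈ 0.143.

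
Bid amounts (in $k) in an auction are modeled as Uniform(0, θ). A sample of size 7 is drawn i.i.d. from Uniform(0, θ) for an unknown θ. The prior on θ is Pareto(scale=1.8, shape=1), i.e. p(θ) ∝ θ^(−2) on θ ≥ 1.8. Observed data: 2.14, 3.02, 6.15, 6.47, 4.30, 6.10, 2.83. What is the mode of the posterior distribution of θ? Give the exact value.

The Uniform(0, θ) likelihood is θ^(−n) for θ ≥ max(xᵢ), zero otherwise. Here max(xᵢ) = 6.47.
Posterior ∝ θ^(−2) · θ^(−7) = θ^(−9) on θ ≥ max(1.8, 6.47) = 6.47.
This density is strictly decreasing in θ, so the posterior mode lies at the lower boundary of the support.

θ̂_MAP = 6.47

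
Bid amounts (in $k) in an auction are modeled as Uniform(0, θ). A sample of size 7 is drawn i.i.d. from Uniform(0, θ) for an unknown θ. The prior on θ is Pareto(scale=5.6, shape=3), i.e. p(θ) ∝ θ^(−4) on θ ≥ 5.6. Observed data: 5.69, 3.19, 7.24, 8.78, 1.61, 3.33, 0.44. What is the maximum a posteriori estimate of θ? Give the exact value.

θ̂_MAP = 8.78

The Uniform(0, θ) likelihood is θ^(−n) for θ ≥ max(xᵢ), zero otherwise. Here max(xᵢ) = 8.78.
Posterior ∝ θ^(−4) · θ^(−7) = θ^(−11) on θ ≥ max(5.6, 8.78) = 8.78.
This density is strictly decreasing in θ, so the posterior mode lies at the lower boundary of the support.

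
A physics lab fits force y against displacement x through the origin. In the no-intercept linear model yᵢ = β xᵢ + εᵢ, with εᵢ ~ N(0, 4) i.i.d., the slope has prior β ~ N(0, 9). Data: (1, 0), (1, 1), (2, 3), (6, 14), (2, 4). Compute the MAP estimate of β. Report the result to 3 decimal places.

log p(β | y) = −Σ(yᵢ − βxᵢ)²/(2·4) − β²/(2·9) + const.
Setting the derivative to zero: Σxᵢ(yᵢ − βxᵢ)/4 − β/9 = 0, so β = Σxᵢyᵢ / (Σxᵢ² + σ²/τ²).
Σxᵢyᵢ = 1·0 + 1·1 + 2·3 + 6·14 + 2·4 = 99; Σxᵢ² = 46; σ²/τ² = 4/9.
β̂_MAP = 99 / (46 + 4/9) = 99/(418/9) = 81/38 ≈ 2.132.

β̂_MAP = 2.132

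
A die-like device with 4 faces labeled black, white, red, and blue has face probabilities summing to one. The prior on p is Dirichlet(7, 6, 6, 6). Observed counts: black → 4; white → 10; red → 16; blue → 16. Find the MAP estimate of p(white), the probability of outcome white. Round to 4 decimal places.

MAP estimate of p(white) = 0.2239

The posterior is Dirichlet(αᵢ + nᵢ) = Dirichlet(11, 16, 22, 22).
For a Dirichlet(a₁,…,a_K) with all aᵢ > 1, the mode has j-th component (aⱼ − 1)/(Σaᵢ − K).
Here Σaᵢ = 71 and K = 4, so p(white) = (16 − 1)/(71 − 4) = 15/67 ≈ 0.2239.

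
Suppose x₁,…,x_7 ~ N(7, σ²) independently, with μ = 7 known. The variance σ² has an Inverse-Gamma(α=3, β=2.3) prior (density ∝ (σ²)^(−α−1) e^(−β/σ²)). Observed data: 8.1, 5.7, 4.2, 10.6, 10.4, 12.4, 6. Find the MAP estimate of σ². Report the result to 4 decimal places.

Sum of squared deviations about the known mean: SS = (8.1−7)² + (5.7−7)² + (4.2−7)² + (10.6−7)² + (10.4−7)² + (12.4−7)² + (6−7)² = 65.42.
The Normal likelihood contributes (σ²)^(−n/2) exp(−SS/(2σ²)), so the posterior is Inverse-Gamma(α + n/2, β + SS/2) = Inverse-Gamma(6.5, 35.01).
The mode of Inverse-Gamma(a, b) is b/(a+1) = 35.01/7.5 ≈ 4.6680.

σ̂²_MAP = 4.6680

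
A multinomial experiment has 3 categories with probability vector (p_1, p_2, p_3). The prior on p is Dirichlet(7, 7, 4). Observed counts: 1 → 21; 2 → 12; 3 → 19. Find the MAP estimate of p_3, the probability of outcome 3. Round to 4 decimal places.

The posterior is Dirichlet(αᵢ + nᵢ) = Dirichlet(28, 19, 23).
For a Dirichlet(a₁,…,a_K) with all aᵢ > 1, the mode has j-th component (aⱼ − 1)/(Σaᵢ − K).
Here Σaᵢ = 70 and K = 3, so p_3 = (23 − 1)/(70 − 3) = 22/67 ≈ 0.3284.

MAP estimate: 0.3284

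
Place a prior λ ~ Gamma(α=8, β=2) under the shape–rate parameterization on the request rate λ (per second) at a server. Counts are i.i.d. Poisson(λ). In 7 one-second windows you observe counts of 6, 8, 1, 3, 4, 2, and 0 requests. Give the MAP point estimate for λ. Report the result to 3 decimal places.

λ̂_MAP = 3.444

Σxᵢ = 6+8+1+3+4+2+0 = 24, with n = 7.
Posterior ∝ λ^7e^(−2λ) · λ^24e^(−7λ) = λ^31e^(−9λ), i.e. Gamma(shape=32, rate=9).
The mode of a Gamma(a, b) with a ≥ 1 (shape–rate) is (a−1)/b = 31/9 ≈ 3.444.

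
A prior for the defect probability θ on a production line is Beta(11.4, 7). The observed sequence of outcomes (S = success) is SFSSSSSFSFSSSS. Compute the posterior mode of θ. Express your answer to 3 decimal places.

Prior: Beta(11.4, 7).
Data: 11 successes in 14 trials (from the sequence). The binomial likelihood contributes θ^11(1−θ)^3, so the posterior is Beta(11.4+11, 7+3) = Beta(22.4, 10).
For Beta(a, b) with a, b > 1 the mode is (a−1)/(a+b−2) = 21.4/30.4 ≈ 0.704.

θ̂_MAP = 0.704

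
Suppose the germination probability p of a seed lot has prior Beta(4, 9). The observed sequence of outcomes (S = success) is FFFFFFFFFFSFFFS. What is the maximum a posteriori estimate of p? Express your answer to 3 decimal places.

Prior: Beta(4, 9).
Data: 2 successes in 15 trials (from the sequence). The binomial likelihood contributes p^2(1−p)^13, so the posterior is Beta(4+2, 9+13) = Beta(6, 22).
For Beta(a, b) with a, b > 1 the mode is (a−1)/(a+b−2) = 5/26 ≈ 0.192.

p̂_MAP = 0.192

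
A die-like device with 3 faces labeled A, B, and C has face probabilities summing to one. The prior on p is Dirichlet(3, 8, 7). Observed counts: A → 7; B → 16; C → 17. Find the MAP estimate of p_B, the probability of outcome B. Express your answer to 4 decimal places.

MAP estimate of p_B = 0.4182

The posterior is Dirichlet(αᵢ + nᵢ) = Dirichlet(10, 24, 24).
For a Dirichlet(a₁,…,a_K) with all aᵢ > 1, the mode has j-th component (aⱼ − 1)/(Σaᵢ − K).
Here Σaᵢ = 58 and K = 3, so p_B = (24 − 1)/(58 − 3) = 23/55 ≈ 0.4182.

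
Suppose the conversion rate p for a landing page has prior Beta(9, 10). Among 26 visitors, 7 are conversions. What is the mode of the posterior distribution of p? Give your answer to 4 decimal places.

p̂_MAP = 0.3488

Prior: Beta(9, 10).
Data: 7 successes in 26 trials. The binomial likelihood contributes p^7(1−p)^19, so the posterior is Beta(9+7, 10+19) = Beta(16, 29).
For Beta(a, b) with a, b > 1 the mode is (a−1)/(a+b−2) = 15/43 ≈ 0.3488.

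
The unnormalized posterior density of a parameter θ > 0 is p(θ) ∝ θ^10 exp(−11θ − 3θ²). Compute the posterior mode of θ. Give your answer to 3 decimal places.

θ̂_MAP = 0.667

ℓ'(θ) = 10/θ − 11 − 6θ. Setting this to zero and multiplying by θ: 6θ² + 11θ − 10 = 0.
θ = (−11 + √(11² + 4·6·10)) / (2·6) = (−11 + √361) / 12 = (−11 + 19)/12 = 2/3.
ℓ''(θ) = −10/θ² − 6 < 0, confirming a maximum.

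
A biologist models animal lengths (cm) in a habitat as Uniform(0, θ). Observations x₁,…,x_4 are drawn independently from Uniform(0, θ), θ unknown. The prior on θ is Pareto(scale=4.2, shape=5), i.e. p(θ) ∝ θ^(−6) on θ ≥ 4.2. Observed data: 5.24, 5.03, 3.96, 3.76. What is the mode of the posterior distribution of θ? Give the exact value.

The Uniform(0, θ) likelihood is θ^(−n) for θ ≥ max(xᵢ), zero otherwise. Here max(xᵢ) = 5.24.
Posterior ∝ θ^(−6) · θ^(−4) = θ^(−10) on θ ≥ max(4.2, 5.24) = 5.24.
This density is strictly decreasing in θ, so the posterior mode lies at the lower boundary of the support.

θ̂_MAP = 5.24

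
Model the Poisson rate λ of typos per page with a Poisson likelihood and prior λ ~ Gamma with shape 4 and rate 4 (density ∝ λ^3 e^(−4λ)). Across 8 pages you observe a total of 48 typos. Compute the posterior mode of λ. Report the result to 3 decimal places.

λ̂_MAP = 4.250

Σxᵢ = 48, n = 8.
Posterior ∝ λ^3e^(−4λ) · λ^48e^(−8λ) = λ^51e^(−12λ), i.e. Gamma(shape=52, rate=12).
The mode of a Gamma(a, b) with a ≥ 1 (shape–rate) is (a−1)/b = 51/12 ≈ 4.250.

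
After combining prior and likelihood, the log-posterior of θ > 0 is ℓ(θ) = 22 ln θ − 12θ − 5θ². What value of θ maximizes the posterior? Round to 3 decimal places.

ℓ'(θ) = 22/θ − 12 − 10θ. Setting this to zero and multiplying by θ: 10θ² + 12θ − 22 = 0.
θ = (−12 + √(12² + 4·10·22)) / (2·10) = (−12 + √1024) / 20 = (−12 + 32)/20 = 1.
ℓ''(θ) = −22/θ² − 10 < 0, confirming a maximum.

θ̂_MAP = 1.000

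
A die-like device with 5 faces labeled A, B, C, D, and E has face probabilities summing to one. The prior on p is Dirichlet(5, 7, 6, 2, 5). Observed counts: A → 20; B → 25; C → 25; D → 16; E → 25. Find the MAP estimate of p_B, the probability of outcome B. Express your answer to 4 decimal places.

MAP estimate of p_B = 0.2366

The posterior is Dirichlet(αᵢ + nᵢ) = Dirichlet(25, 32, 31, 18, 30).
For a Dirichlet(a₁,…,a_K) with all aᵢ > 1, the mode has j-th component (aⱼ − 1)/(Σaᵢ − K).
Here Σaᵢ = 136 and K = 5, so p_B = (32 − 1)/(136 − 5) = 31/131 ≈ 0.2366.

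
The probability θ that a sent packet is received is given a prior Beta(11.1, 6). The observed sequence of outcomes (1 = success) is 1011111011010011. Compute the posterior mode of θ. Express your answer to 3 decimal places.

θ̂_MAP = 0.678

Prior: Beta(11.1, 6).
Data: 11 successes in 16 trials (from the sequence). The binomial likelihood contributes θ^11(1−θ)^5, so the posterior is Beta(11.1+11, 6+5) = Beta(22.1, 11).
For Beta(a, b) with a, b > 1 the mode is (a−1)/(a+b−2) = 21.1/31.1 ≈ 0.678.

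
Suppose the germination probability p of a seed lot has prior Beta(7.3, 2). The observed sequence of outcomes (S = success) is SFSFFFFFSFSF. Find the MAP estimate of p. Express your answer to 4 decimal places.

p̂_MAP = 0.5337

Prior: Beta(7.3, 2).
Data: 4 successes in 12 trials (from the sequence). The binomial likelihood contributes p^4(1−p)^8, so the posterior is Beta(7.3+4, 2+8) = Beta(11.3, 10).
For Beta(a, b) with a, b > 1 the mode is (a−1)/(a+b−2) = 10.3/19.3 ≈ 0.5337.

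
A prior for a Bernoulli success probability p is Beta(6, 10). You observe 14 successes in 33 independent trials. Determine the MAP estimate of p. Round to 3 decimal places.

p̂_MAP = 0.404

Prior: Beta(6, 10).
Data: 14 successes in 33 trials. The binomial likelihood contributes p^14(1−p)^19, so the posterior is Beta(6+14, 10+19) = Beta(20, 29).
For Beta(a, b) with a, b > 1 the mode is (a−1)/(a+b−2) = 19/47 ≈ 0.404.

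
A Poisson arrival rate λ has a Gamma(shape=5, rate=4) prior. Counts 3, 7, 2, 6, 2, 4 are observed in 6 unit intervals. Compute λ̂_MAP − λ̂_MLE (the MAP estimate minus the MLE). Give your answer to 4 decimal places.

MAP − MLE = -1.2000

Σxᵢ = 24. Posterior is Gamma(29, 10); MAP = (29−1)/10 = 28/10 ≈ 2.80000.
MLE = x̄ = 24/6 ≈ 4.00000.
Difference = 28/10 − 24/6 = -6/5 ≈ -1.2000.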